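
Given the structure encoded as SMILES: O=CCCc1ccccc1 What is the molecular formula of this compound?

Walk through each heavy atom and fill implicit hydrogens from standard valence (C 4, N 3, O 2, S 2, halogen 1); for lowercase aromatic atoms, an aromatic c carries 1 H when it has two neighbours and 0 H with three, and aromatic n carries 0 H:
  atom 1: O, bond orders sum to 2 (valence 2) → 0 H
  atom 2: C, bond orders sum to 3 (valence 4) → 1 H
  atom 3: C, bond orders sum to 2 (valence 4) → 2 H
  atom 4: C, bond orders sum to 2 (valence 4) → 2 H
  atom 5: aromatic c, 3 neighbours → 0 H
  atom 6: aromatic c, 2 neighbours → 1 H
  atom 7: aromatic c, 2 neighbours → 1 H
  atom 8: aromatic c, 2 neighbours → 1 H
  atom 9: aromatic c, 2 neighbours → 1 H
  atom 10: aromatic c, 2 neighbours → 1 H
Totals → C:9, H:10, O:1.

C9H10O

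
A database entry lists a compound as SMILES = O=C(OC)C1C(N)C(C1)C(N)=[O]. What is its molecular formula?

Walk through each heavy atom and fill implicit hydrogens from standard valence (C 4, N 3, O 2, S 2, halogen 1):
  atom 1: O, bond orders sum to 2 (valence 2) → 0 H
  atom 2: C, bond orders sum to 4 (valence 4) → 0 H
  atom 3: O, bond orders sum to 2 (valence 2) → 0 H
  atom 4: C, bond orders sum to 1 (valence 4) → 3 H
  atom 5: C, bond orders sum to 3 (valence 4) → 1 H
  atom 6: C, bond orders sum to 3 (valence 4) → 1 H
  atom 7: N, bond orders sum to 1 (valence 3) → 2 H
  atom 8: C, bond orders sum to 3 (valence 4) → 1 H
  atom 9: C, bond orders sum to 2 (valence 4) → 2 H
  atom 10: C, bond orders sum to 4 (valence 4) → 0 H
  atom 11: N, bond orders sum to 1 (valence 3) → 2 H
  atom 12: O with explicit H count 0
Totals → C:7, H:12, N:2, O:3.

C7H12N2O3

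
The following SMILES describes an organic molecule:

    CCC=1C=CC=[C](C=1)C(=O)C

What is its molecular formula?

C10H12O

Walk through each heavy atom and fill implicit hydrogens from standard valence (C 4, N 3, O 2, S 2, halogen 1):
  atom 1: C, bond orders sum to 1 (valence 4) → 3 H
  atom 2: C, bond orders sum to 2 (valence 4) → 2 H
  atom 3: C, bond orders sum to 4 (valence 4) → 0 H
  atom 4: C, bond orders sum to 3 (valence 4) → 1 H
  atom 5: C, bond orders sum to 3 (valence 4) → 1 H
  atom 6: C, bond orders sum to 3 (valence 4) → 1 H
  atom 7: C with explicit H count 0
  atom 8: C, bond orders sum to 3 (valence 4) → 1 H
  atom 9: C, bond orders sum to 4 (valence 4) → 0 H
  atom 10: O, bond orders sum to 2 (valence 2) → 0 H
  atom 11: C, bond orders sum to 1 (valence 4) → 3 H
Totals → C:10, H:12, O:1.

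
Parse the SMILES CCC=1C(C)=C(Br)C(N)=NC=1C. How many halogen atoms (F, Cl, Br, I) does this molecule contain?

Halogen atoms appear at heavy-atom position 7 (1×Br).
Other groups present: 1 primary amine.
Halogen count: 1.

1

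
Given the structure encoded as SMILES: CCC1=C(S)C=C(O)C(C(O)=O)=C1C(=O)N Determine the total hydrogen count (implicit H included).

Walk through each heavy atom and fill implicit hydrogens from standard valence (C 4, N 3, O 2, S 2, halogen 1):
  atom 1: C, bond orders sum to 1 (valence 4) → 3 H
  atom 2: C, bond orders sum to 2 (valence 4) → 2 H
  atom 3: C, bond orders sum to 4 (valence 4) → 0 H
  atom 4: C, bond orders sum to 4 (valence 4) → 0 H
  atom 5: S, bond orders sum to 1 (valence 2) → 1 H
  atom 6: C, bond orders sum to 3 (valence 4) → 1 H
  atom 7: C, bond orders sum to 4 (valence 4) → 0 H
  atom 8: O, bond orders sum to 1 (valence 2) → 1 H
  atom 9: C, bond orders sum to 4 (valence 4) → 0 H
  atom 10: C, bond orders sum to 4 (valence 4) → 0 H
  atom 11: O, bond orders sum to 1 (valence 2) → 1 H
  atom 12: O, bond orders sum to 2 (valence 2) → 0 H
  atom 13: C, bond orders sum to 4 (valence 4) → 0 H
  atom 14: C, bond orders sum to 4 (valence 4) → 0 H
  atom 15: O, bond orders sum to 2 (valence 2) → 0 H
  atom 16: N, bond orders sum to 1 (valence 3) → 2 H
Total hydrogens: 11.

11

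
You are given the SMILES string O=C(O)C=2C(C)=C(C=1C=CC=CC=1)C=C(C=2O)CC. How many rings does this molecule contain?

In SMILES, each pair of matching ring-closure digits denotes one ring-closing bond; the number of such bonds equals the number of independent rings.
Ring-closure bonds here: 2.

2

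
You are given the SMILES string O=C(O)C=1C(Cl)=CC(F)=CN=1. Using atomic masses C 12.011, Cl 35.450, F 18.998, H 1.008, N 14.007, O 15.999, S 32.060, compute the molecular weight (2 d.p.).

175.54 g/mol

First, the molecular formula is C6H3ClFNO2 (counting implicit H from valence).
  C: 6 × 12.011 = 72.066
  Cl: 1 × 35.450 = 35.450
  F: 1 × 18.998 = 18.998
  H: 3 × 1.008 = 3.024
  N: 1 × 14.007 = 14.007
  O: 2 × 15.999 = 31.998
Sum: 6×12.011 + 1×35.450 + 1×18.998 + 3×1.008 + 1×14.007 + 2×15.999 = 175.543 → 175.54 g/mol.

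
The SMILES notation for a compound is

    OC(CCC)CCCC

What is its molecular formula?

Walk through each heavy atom and fill implicit hydrogens from standard valence (C 4, N 3, O 2, S 2, halogen 1):
  atom 1: O, bond orders sum to 1 (valence 2) → 1 H
  atom 2: C, bond orders sum to 3 (valence 4) → 1 H
  atom 3: C, bond orders sum to 2 (valence 4) → 2 H
  atom 4: C, bond orders sum to 2 (valence 4) → 2 H
  atom 5: C, bond orders sum to 1 (valence 4) → 3 H
  atom 6: C, bond orders sum to 2 (valence 4) → 2 H
  atom 7: C, bond orders sum to 2 (valence 4) → 2 H
  atom 8: C, bond orders sum to 2 (valence 4) → 2 H
  atom 9: C, bond orders sum to 1 (valence 4) → 3 H
Totals → C:8, H:18, O:1.

C8H18O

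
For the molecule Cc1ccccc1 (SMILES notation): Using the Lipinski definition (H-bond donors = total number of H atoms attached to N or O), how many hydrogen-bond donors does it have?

Donors: find every N or O and count the H atoms it carries.
  (no N or O atoms present)
Lipinski HBD = 0.

0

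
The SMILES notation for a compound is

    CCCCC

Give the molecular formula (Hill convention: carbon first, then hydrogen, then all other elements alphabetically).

Walk through each heavy atom and fill implicit hydrogens from standard valence (C 4, N 3, O 2, S 2, halogen 1):
  atom 1: C, bond orders sum to 1 (valence 4) → 3 H
  atom 2: C, bond orders sum to 2 (valence 4) → 2 H
  atom 3: C, bond orders sum to 2 (valence 4) → 2 H
  atom 4: C, bond orders sum to 2 (valence 4) → 2 H
  atom 5: C, bond orders sum to 1 (valence 4) → 3 H
Totals → C:5, H:12.

C5H12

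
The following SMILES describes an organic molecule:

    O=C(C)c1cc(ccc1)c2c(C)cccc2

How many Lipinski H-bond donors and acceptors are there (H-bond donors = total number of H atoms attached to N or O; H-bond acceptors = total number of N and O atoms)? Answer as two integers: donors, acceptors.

Donors: find every N or O and count the H atoms it carries.
  atom 1 (O): bond orders sum to 2 → 0 H
Lipinski HBD = 0.
Acceptors: N atoms = 0, O atoms = 1 → HBA = 1.

0, 1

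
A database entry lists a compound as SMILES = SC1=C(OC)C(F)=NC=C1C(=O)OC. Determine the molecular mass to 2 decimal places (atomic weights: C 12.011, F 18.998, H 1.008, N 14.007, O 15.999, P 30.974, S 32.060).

First, the molecular formula is C8H8FNO3S (counting implicit H from valence).
  C: 8 × 12.011 = 96.088
  F: 1 × 18.998 = 18.998
  H: 8 × 1.008 = 8.064
  N: 1 × 14.007 = 14.007
  O: 3 × 15.999 = 47.997
  S: 1 × 32.060 = 32.060
Sum: 8×12.011 + 1×18.998 + 8×1.008 + 1×14.007 + 3×15.999 + 1×32.060 = 217.214 → 217.21 g/mol.

217.21 g/mol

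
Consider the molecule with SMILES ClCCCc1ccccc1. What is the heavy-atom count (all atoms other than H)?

10

Every atom symbol written in the SMILES (organic subset) is one heavy atom; implicit H are not written.
Heavy atoms by element → C:9, Cl:1.
Total: 10.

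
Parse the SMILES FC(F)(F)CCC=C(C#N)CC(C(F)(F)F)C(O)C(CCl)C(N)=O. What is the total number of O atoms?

Scan the SMILES for O atoms (remember two-letter symbols like Cl and Br are single atoms).
Oxygen count: 2.

2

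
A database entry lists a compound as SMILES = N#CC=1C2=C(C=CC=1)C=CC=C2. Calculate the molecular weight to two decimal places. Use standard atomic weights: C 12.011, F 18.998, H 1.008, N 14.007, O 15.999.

153.18 g/mol

First, the molecular formula is C11H7N (counting implicit H from valence).
  C: 11 × 12.011 = 132.121
  H: 7 × 1.008 = 7.056
  N: 1 × 14.007 = 14.007
Sum: 11×12.011 + 7×1.008 + 1×14.007 = 153.184 → 153.18 g/mol.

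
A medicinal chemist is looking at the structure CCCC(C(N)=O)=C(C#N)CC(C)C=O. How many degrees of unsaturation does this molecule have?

5

Degree of unsaturation = (number of rings) + (number of π bonds).
Ring closures in the SMILES: 0.
π bonds: 3 double bonds (each 1 DoU), 1 triple bond (each 2 DoU) → 5 DoU from unsaturation.
Total DoU = 0 + 5 = 5.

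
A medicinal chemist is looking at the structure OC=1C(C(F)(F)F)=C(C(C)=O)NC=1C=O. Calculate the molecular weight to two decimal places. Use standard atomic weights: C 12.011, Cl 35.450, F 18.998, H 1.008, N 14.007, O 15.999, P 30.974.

First, the molecular formula is C8H6F3NO3 (counting implicit H from valence).
  C: 8 × 12.011 = 96.088
  F: 3 × 18.998 = 56.994
  H: 6 × 1.008 = 6.048
  N: 1 × 14.007 = 14.007
  O: 3 × 15.999 = 47.997
Sum: 8×12.011 + 3×18.998 + 6×1.008 + 1×14.007 + 3×15.999 = 221.134 → 221.13 g/mol.

221.13 g/mol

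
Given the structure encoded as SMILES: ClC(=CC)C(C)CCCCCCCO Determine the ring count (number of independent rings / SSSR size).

In SMILES, each pair of matching ring-closure digits denotes one ring-closing bond; the number of such bonds equals the number of independent rings.
Ring-closure bonds here: 0.

0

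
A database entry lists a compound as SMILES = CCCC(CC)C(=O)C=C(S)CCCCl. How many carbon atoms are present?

12

Count every carbon token in the SMILES (each C, including those in ring-closure positions and inside branches).
Carbon count: 12.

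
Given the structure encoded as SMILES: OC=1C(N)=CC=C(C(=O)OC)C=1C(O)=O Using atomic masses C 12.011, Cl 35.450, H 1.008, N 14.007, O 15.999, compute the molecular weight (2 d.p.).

211.17 g/mol

First, the molecular formula is C9H9NO5 (counting implicit H from valence).
  C: 9 × 12.011 = 108.099
  H: 9 × 1.008 = 9.072
  N: 1 × 14.007 = 14.007
  O: 5 × 15.999 = 79.995
Sum: 9×12.011 + 9×1.008 + 1×14.007 + 5×15.999 = 211.173 → 211.17 g/mol.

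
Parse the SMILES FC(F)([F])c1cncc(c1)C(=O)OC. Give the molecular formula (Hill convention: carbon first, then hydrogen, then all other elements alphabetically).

Walk through each heavy atom and fill implicit hydrogens from standard valence (C 4, N 3, O 2, S 2, halogen 1); for lowercase aromatic atoms, an aromatic c carries 1 H when it has two neighbours and 0 H with three, and aromatic n carries 0 H:
  atom 1: F (halogen, monovalent) → 0 H
  atom 2: C, bond orders sum to 4 (valence 4) → 0 H
  atom 3: F (halogen, monovalent) → 0 H
  atom 4: F with explicit H count 0
  atom 5: aromatic c, 3 neighbours → 0 H
  atom 6: aromatic c, 2 neighbours → 1 H
  atom 7: aromatic n, 2 neighbours → 0 H
  atom 8: aromatic c, 2 neighbours → 1 H
  atom 9: aromatic c, 3 neighbours → 0 H
  atom 10: aromatic c, 2 neighbours → 1 H
  atom 11: C, bond orders sum to 4 (valence 4) → 0 H
  atom 12: O, bond orders sum to 2 (valence 2) → 0 H
  atom 13: O, bond orders sum to 2 (valence 2) → 0 H
  atom 14: C, bond orders sum to 1 (valence 4) → 3 H
Totals → C:8, H:6, F:3, N:1, O:2.
In Hill order: C8H6F3NO2.

C8H6F3NO2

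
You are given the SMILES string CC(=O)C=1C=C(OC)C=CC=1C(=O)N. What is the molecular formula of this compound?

Walk through each heavy atom and fill implicit hydrogens from standard valence (C 4, N 3, O 2, S 2, halogen 1):
  atom 1: C, bond orders sum to 1 (valence 4) → 3 H
  atom 2: C, bond orders sum to 4 (valence 4) → 0 H
  atom 3: O, bond orders sum to 2 (valence 2) → 0 H
  atom 4: C, bond orders sum to 4 (valence 4) → 0 H
  atom 5: C, bond orders sum to 3 (valence 4) → 1 H
  atom 6: C, bond orders sum to 4 (valence 4) → 0 H
  atom 7: O, bond orders sum to 2 (valence 2) → 0 H
  atom 8: C, bond orders sum to 1 (valence 4) → 3 H
  atom 9: C, bond orders sum to 3 (valence 4) → 1 H
  atom 10: C, bond orders sum to 3 (valence 4) → 1 H
  atom 11: C, bond orders sum to 4 (valence 4) → 0 H
  atom 12: C, bond orders sum to 4 (valence 4) → 0 H
  atom 13: O, bond orders sum to 2 (valence 2) → 0 H
  atom 14: N, bond orders sum to 1 (valence 3) → 2 H
Totals → C:10, H:11, N:1, O:3.

C10H11NO3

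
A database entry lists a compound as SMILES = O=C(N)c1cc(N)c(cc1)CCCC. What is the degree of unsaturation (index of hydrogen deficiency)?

Molecular formula: C11H16N2O.
DoU = (2C + 2 + N − H − X) / 2, where X is the halogen count and O/S are ignored.
    = (2·11 + 2 + 2 − 16 − 0) / 2 = 10 / 2 = 5.

5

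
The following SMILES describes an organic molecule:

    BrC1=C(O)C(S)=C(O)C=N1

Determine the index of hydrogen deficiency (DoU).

Molecular formula: C5H4BrNO2S.
DoU = (2C + 2 + N − H − X) / 2, where X is the halogen count and O/S are ignored.
    = (2·5 + 2 + 1 − 4 − 1) / 2 = 8 / 2 = 4.

4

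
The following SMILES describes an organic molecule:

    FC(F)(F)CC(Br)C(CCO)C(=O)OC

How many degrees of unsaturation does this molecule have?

1

Degree of unsaturation = (number of rings) + (number of π bonds).
Ring closures in the SMILES: 0.
π bonds: 1 double bond (each 1 DoU) → 1 DoU from unsaturation.
Total DoU = 0 + 1 = 1.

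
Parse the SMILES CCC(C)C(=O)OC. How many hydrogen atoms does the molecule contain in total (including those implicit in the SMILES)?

Walk through each heavy atom and fill implicit hydrogens from standard valence (C 4, N 3, O 2, S 2, halogen 1):
  atom 1: C, bond orders sum to 1 (valence 4) → 3 H
  atom 2: C, bond orders sum to 2 (valence 4) → 2 H
  atom 3: C, bond orders sum to 3 (valence 4) → 1 H
  atom 4: C, bond orders sum to 1 (valence 4) → 3 H
  atom 5: C, bond orders sum to 4 (valence 4) → 0 H
  atom 6: O, bond orders sum to 2 (valence 2) → 0 H
  atom 7: O, bond orders sum to 2 (valence 2) → 0 H
  atom 8: C, bond orders sum to 1 (valence 4) → 3 H
Total hydrogens: 12.

12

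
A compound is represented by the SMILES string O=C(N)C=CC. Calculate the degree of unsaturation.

2

Degree of unsaturation = (number of rings) + (number of π bonds).
Ring closures in the SMILES: 0.
π bonds: 2 double bonds (each 1 DoU) → 2 DoU from unsaturation.
Total DoU = 0 + 2 = 2.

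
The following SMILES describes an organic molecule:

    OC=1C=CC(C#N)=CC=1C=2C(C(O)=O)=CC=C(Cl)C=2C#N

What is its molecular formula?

Walk through each heavy atom and fill implicit hydrogens from standard valence (C 4, N 3, O 2, S 2, halogen 1):
  atom 1: O, bond orders sum to 1 (valence 2) → 1 H
  atom 2: C, bond orders sum to 4 (valence 4) → 0 H
  atom 3: C, bond orders sum to 3 (valence 4) → 1 H
  atom 4: C, bond orders sum to 3 (valence 4) → 1 H
  atom 5: C, bond orders sum to 4 (valence 4) → 0 H
  atom 6: C, bond orders sum to 4 (valence 4) → 0 H
  atom 7: N, bond orders sum to 3 (valence 3) → 0 H
  atom 8: C, bond orders sum to 3 (valence 4) → 1 H
  atom 9: C, bond orders sum to 4 (valence 4) → 0 H
  atom 10: C, bond orders sum to 4 (valence 4) → 0 H
  atom 11: C, bond orders sum to 4 (valence 4) → 0 H
  atom 12: C, bond orders sum to 4 (valence 4) → 0 H
  atom 13: O, bond orders sum to 1 (valence 2) → 1 H
  atom 14: O, bond orders sum to 2 (valence 2) → 0 H
  atom 15: C, bond orders sum to 3 (valence 4) → 1 H
  atom 16: C, bond orders sum to 3 (valence 4) → 1 H
  atom 17: C, bond orders sum to 4 (valence 4) → 0 H
  atom 18: Cl (halogen, monovalent) → 0 H
  atom 19: C, bond orders sum to 4 (valence 4) → 0 H
  atom 20: C, bond orders sum to 4 (valence 4) → 0 H
  atom 21: N, bond orders sum to 3 (valence 3) → 0 H
Totals → C:15, H:7, Cl:1, N:2, O:3.

C15H7ClN2O3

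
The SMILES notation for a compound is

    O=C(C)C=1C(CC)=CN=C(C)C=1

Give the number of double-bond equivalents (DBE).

5

Degree of unsaturation = (number of rings) + (number of π bonds).
Ring closures in the SMILES: 1.
π bonds: 4 double bonds (each 1 DoU) → 4 DoU from unsaturation.
Total DoU = 1 + 4 = 5.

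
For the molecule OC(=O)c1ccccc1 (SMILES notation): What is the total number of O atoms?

2

Scan the SMILES for O atoms (remember two-letter symbols like Cl and Br are single atoms).
Oxygen count: 2.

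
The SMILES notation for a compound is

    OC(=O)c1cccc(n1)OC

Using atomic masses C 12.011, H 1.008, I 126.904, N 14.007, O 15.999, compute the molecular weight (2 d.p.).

153.14 g/mol

First, the molecular formula is C7H7NO3 (counting implicit H from valence).
  C: 7 × 12.011 = 84.077
  H: 7 × 1.008 = 7.056
  N: 1 × 14.007 = 14.007
  O: 3 × 15.999 = 47.997
Sum: 7×12.011 + 7×1.008 + 1×14.007 + 3×15.999 = 153.137 → 153.14 g/mol.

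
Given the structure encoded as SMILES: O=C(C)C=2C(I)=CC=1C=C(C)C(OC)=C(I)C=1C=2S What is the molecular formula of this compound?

Walk through each heavy atom and fill implicit hydrogens from standard valence (C 4, N 3, O 2, S 2, halogen 1):
  atom 1: O, bond orders sum to 2 (valence 2) → 0 H
  atom 2: C, bond orders sum to 4 (valence 4) → 0 H
  atom 3: C, bond orders sum to 1 (valence 4) → 3 H
  atom 4: C, bond orders sum to 4 (valence 4) → 0 H
  atom 5: C, bond orders sum to 4 (valence 4) → 0 H
  atom 6: I (halogen, monovalent) → 0 H
  atom 7: C, bond orders sum to 3 (valence 4) → 1 H
  atom 8: C, bond orders sum to 4 (valence 4) → 0 H
  atom 9: C, bond orders sum to 3 (valence 4) → 1 H
  atom 10: C, bond orders sum to 4 (valence 4) → 0 H
  atom 11: C, bond orders sum to 1 (valence 4) → 3 H
  atom 12: C, bond orders sum to 4 (valence 4) → 0 H
  atom 13: O, bond orders sum to 2 (valence 2) → 0 H
  atom 14: C, bond orders sum to 1 (valence 4) → 3 H
  atom 15: C, bond orders sum to 4 (valence 4) → 0 H
  atom 16: I (halogen, monovalent) → 0 H
  atom 17: C, bond orders sum to 4 (valence 4) → 0 H
  atom 18: C, bond orders sum to 4 (valence 4) → 0 H
  atom 19: S, bond orders sum to 1 (valence 2) → 1 H
Totals → C:14, H:12, I:2, O:2, S:1.

C14H12I2O2S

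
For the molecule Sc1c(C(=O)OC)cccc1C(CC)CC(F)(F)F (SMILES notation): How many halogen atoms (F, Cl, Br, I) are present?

Halogen atoms appear at heavy-atom positions 17, 18, 19 (3×F).
Other groups present: 1 ester, 1 thiol.
Halogen count: 3.

3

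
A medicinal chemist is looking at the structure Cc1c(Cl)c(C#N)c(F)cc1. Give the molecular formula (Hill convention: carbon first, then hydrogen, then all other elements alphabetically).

C8H5ClFN

Walk through each heavy atom and fill implicit hydrogens from standard valence (C 4, N 3, O 2, S 2, halogen 1); for lowercase aromatic atoms, an aromatic c carries 1 H when it has two neighbours and 0 H with three, and aromatic n carries 0 H:
  atom 1: C, bond orders sum to 1 (valence 4) → 3 H
  atom 2: aromatic c, 3 neighbours → 0 H
  atom 3: aromatic c, 3 neighbours → 0 H
  atom 4: Cl (halogen, monovalent) → 0 H
  atom 5: aromatic c, 3 neighbours → 0 H
  atom 6: C, bond orders sum to 4 (valence 4) → 0 H
  atom 7: N, bond orders sum to 3 (valence 3) → 0 H
  atom 8: aromatic c, 3 neighbours → 0 H
  atom 9: F (halogen, monovalent) → 0 H
  atom 10: aromatic c, 2 neighbours → 1 H
  atom 11: aromatic c, 2 neighbours → 1 H
Totals → C:8, H:5, Cl:1, F:1, N:1.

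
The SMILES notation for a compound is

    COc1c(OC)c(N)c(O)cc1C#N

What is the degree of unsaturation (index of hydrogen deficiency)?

6

Molecular formula: C9H10N2O3.
DoU = (2C + 2 + N − H − X) / 2, where X is the halogen count and O/S are ignored.
    = (2·9 + 2 + 2 − 10 − 0) / 2 = 12 / 2 = 6.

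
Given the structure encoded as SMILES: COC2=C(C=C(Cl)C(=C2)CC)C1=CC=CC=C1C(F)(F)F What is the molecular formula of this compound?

C16H14ClF3O

Walk through each heavy atom and fill implicit hydrogens from standard valence (C 4, N 3, O 2, S 2, halogen 1):
  atom 1: C, bond orders sum to 1 (valence 4) → 3 H
  atom 2: O, bond orders sum to 2 (valence 2) → 0 H
  atom 3: C, bond orders sum to 4 (valence 4) → 0 H
  atom 4: C, bond orders sum to 4 (valence 4) → 0 H
  atom 5: C, bond orders sum to 3 (valence 4) → 1 H
  atom 6: C, bond orders sum to 4 (valence 4) → 0 H
  atom 7: Cl (halogen, monovalent) → 0 H
  atom 8: C, bond orders sum to 4 (valence 4) → 0 H
  atom 9: C, bond orders sum to 3 (valence 4) → 1 H
  atom 10: C, bond orders sum to 2 (valence 4) → 2 H
  atom 11: C, bond orders sum to 1 (valence 4) → 3 H
  atom 12: C, bond orders sum to 4 (valence 4) → 0 H
  atom 13: C, bond orders sum to 3 (valence 4) → 1 H
  atom 14: C, bond orders sum to 3 (valence 4) → 1 H
  atom 15: C, bond orders sum to 3 (valence 4) → 1 H
  atom 16: C, bond orders sum to 3 (valence 4) → 1 H
  atom 17: C, bond orders sum to 4 (valence 4) → 0 H
  atom 18: C, bond orders sum to 4 (valence 4) → 0 H
  atom 19: F (halogen, monovalent) → 0 H
  atom 20: F (halogen, monovalent) → 0 H
  atom 21: F (halogen, monovalent) → 0 H
Totals → C:16, H:14, Cl:1, F:3, O:1.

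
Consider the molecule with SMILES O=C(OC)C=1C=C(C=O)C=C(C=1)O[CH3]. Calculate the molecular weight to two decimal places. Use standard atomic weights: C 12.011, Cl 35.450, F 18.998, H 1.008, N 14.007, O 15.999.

First, the molecular formula is C10H10O4 (counting implicit H from valence).
  C: 10 × 12.011 = 120.110
  H: 10 × 1.008 = 10.080
  O: 4 × 15.999 = 63.996
Sum: 10×12.011 + 10×1.008 + 4×15.999 = 194.186 → 194.19 g/mol.

194.19 g/mol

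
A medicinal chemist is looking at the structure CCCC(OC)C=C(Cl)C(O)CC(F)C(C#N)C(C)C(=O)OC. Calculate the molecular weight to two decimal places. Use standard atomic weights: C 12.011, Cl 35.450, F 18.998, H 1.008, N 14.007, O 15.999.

349.83 g/mol

First, the molecular formula is C16H25ClFNO4 (counting implicit H from valence).
  C: 16 × 12.011 = 192.176
  Cl: 1 × 35.450 = 35.450
  F: 1 × 18.998 = 18.998
  H: 25 × 1.008 = 25.200
  N: 1 × 14.007 = 14.007
  O: 4 × 15.999 = 63.996
Sum: 16×12.011 + 1×35.450 + 1×18.998 + 25×1.008 + 1×14.007 + 4×15.999 = 349.827 → 349.83 g/mol.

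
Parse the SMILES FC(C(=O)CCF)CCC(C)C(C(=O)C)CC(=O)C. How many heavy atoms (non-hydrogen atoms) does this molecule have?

19

Every atom symbol written in the SMILES (organic subset) is one heavy atom; implicit H are not written.
Heavy atoms by element → C:14, F:2, O:3.
Total: 19.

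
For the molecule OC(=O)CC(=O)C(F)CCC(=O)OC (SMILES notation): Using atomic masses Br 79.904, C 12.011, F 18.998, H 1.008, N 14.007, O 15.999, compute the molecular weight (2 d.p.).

First, the molecular formula is C8H11FO5 (counting implicit H from valence).
  C: 8 × 12.011 = 96.088
  F: 1 × 18.998 = 18.998
  H: 11 × 1.008 = 11.088
  O: 5 × 15.999 = 79.995
Sum: 8×12.011 + 1×18.998 + 11×1.008 + 5×15.999 = 206.169 → 206.17 g/mol.

206.17 g/mol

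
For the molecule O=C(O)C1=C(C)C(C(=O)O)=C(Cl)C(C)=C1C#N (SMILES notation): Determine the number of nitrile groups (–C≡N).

1

The nitrile motif appears at heavy-atom position 16 in the SMILES.
Other groups present: 2 carboxylic acid.
Nitrile count: 1.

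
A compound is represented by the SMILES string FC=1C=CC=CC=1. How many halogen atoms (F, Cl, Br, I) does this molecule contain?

Halogen atoms appear at heavy-atom position 1 (1×F).
Halogen count: 1.

1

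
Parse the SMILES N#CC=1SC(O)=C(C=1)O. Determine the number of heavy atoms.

Every atom symbol written in the SMILES (organic subset) is one heavy atom; implicit H are not written.
Heavy atoms by element → C:5, N:1, O:2, S:1.
Total: 9.

9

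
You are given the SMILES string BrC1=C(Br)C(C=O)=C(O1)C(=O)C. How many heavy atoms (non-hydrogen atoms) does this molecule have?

12

Every atom symbol written in the SMILES (organic subset) is one heavy atom; implicit H are not written.
Heavy atoms by element → Br:2, C:7, O:3.
Total: 12.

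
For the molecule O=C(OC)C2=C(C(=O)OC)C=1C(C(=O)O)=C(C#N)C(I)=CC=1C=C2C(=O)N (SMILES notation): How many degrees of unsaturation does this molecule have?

Molecular formula: C17H11IN2O7.
DoU = (2C + 2 + N − H − X) / 2, where X is the halogen count and O/S are ignored.
    = (2·17 + 2 + 2 − 11 − 1) / 2 = 26 / 2 = 13.

13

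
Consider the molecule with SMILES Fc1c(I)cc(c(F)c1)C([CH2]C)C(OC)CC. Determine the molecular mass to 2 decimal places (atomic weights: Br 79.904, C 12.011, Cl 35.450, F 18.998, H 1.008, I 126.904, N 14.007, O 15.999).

First, the molecular formula is C13H17F2IO (counting implicit H from valence).
  C: 13 × 12.011 = 156.143
  F: 2 × 18.998 = 37.996
  H: 17 × 1.008 = 17.136
  I: 1 × 126.904 = 126.904
  O: 1 × 15.999 = 15.999
Sum: 13×12.011 + 2×18.998 + 17×1.008 + 1×126.904 + 1×15.999 = 354.178 → 354.18 g/mol.

354.18 g/mol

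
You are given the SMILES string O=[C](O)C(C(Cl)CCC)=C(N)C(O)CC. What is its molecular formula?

Walk through each heavy atom and fill implicit hydrogens from standard valence (C 4, N 3, O 2, S 2, halogen 1):
  atom 1: O, bond orders sum to 2 (valence 2) → 0 H
  atom 2: C with explicit H count 0
  atom 3: O, bond orders sum to 1 (valence 2) → 1 H
  atom 4: C, bond orders sum to 4 (valence 4) → 0 H
  atom 5: C, bond orders sum to 3 (valence 4) → 1 H
  atom 6: Cl (halogen, monovalent) → 0 H
  atom 7: C, bond orders sum to 2 (valence 4) → 2 H
  atom 8: C, bond orders sum to 2 (valence 4) → 2 H
  atom 9: C, bond orders sum to 1 (valence 4) → 3 H
  atom 10: C, bond orders sum to 4 (valence 4) → 0 H
  atom 11: N, bond orders sum to 1 (valence 3) → 2 H
  atom 12: C, bond orders sum to 3 (valence 4) → 1 H
  atom 13: O, bond orders sum to 1 (valence 2) → 1 H
  atom 14: C, bond orders sum to 2 (valence 4) → 2 H
  atom 15: C, bond orders sum to 1 (valence 4) → 3 H
Totals → C:10, H:18, Cl:1, N:1, O:3.

C10H18ClNO3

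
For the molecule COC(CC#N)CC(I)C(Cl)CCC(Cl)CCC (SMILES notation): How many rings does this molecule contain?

In SMILES, each pair of matching ring-closure digits denotes one ring-closing bond; the number of such bonds equals the number of independent rings.
Ring-closure bonds here: 0.

0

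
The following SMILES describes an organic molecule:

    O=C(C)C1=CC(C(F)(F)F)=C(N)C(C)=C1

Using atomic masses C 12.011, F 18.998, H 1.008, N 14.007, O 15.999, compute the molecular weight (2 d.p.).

217.19 g/mol

First, the molecular formula is C10H10F3NO (counting implicit H from valence).
  C: 10 × 12.011 = 120.110
  F: 3 × 18.998 = 56.994
  H: 10 × 1.008 = 10.080
  N: 1 × 14.007 = 14.007
  O: 1 × 15.999 = 15.999
Sum: 10×12.011 + 3×18.998 + 10×1.008 + 1×14.007 + 1×15.999 = 217.190 → 217.19 g/mol.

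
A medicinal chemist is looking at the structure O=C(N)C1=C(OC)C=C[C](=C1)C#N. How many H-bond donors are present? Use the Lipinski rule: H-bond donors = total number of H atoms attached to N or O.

2

Donors: find every N or O and count the H atoms it carries.
  atom 1 (O): bond orders sum to 2 → 0 H
  atom 3 (N): bond orders sum to 1 → 2 H
  atom 6 (O): bond orders sum to 2 → 0 H
  atom 13 (N): bond orders sum to 3 → 0 H
Lipinski HBD = 2.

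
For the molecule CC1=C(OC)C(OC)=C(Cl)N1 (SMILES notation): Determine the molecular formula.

Walk through each heavy atom and fill implicit hydrogens from standard valence (C 4, N 3, O 2, S 2, halogen 1):
  atom 1: C, bond orders sum to 1 (valence 4) → 3 H
  atom 2: C, bond orders sum to 4 (valence 4) → 0 H
  atom 3: C, bond orders sum to 4 (valence 4) → 0 H
  atom 4: O, bond orders sum to 2 (valence 2) → 0 H
  atom 5: C, bond orders sum to 1 (valence 4) → 3 H
  atom 6: C, bond orders sum to 4 (valence 4) → 0 H
  atom 7: O, bond orders sum to 2 (valence 2) → 0 H
  atom 8: C, bond orders sum to 1 (valence 4) → 3 H
  atom 9: C, bond orders sum to 4 (valence 4) → 0 H
  atom 10: Cl (halogen, monovalent) → 0 H
  atom 11: N, bond orders sum to 2 (valence 3) → 1 H
Totals → C:7, H:10, Cl:1, N:1, O:2.

C7H10ClNO2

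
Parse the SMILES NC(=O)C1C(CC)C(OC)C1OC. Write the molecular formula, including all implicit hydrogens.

Walk through each heavy atom and fill implicit hydrogens from standard valence (C 4, N 3, O 2, S 2, halogen 1):
  atom 1: N, bond orders sum to 1 (valence 3) → 2 H
  atom 2: C, bond orders sum to 4 (valence 4) → 0 H
  atom 3: O, bond orders sum to 2 (valence 2) → 0 H
  atom 4: C, bond orders sum to 3 (valence 4) → 1 H
  atom 5: C, bond orders sum to 3 (valence 4) → 1 H
  atom 6: C, bond orders sum to 2 (valence 4) → 2 H
  atom 7: C, bond orders sum to 1 (valence 4) → 3 H
  atom 8: C, bond orders sum to 3 (valence 4) → 1 H
  atom 9: O, bond orders sum to 2 (valence 2) → 0 H
  atom 10: C, bond orders sum to 1 (valence 4) → 3 H
  atom 11: C, bond orders sum to 3 (valence 4) → 1 H
  atom 12: O, bond orders sum to 2 (valence 2) → 0 H
  atom 13: C, bond orders sum to 1 (valence 4) → 3 H
Totals → C:9, H:17, N:1, O:3.

C9H17NO3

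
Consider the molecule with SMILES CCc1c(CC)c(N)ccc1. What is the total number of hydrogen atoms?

15

Walk through each heavy atom and fill implicit hydrogens from standard valence (C 4, N 3, O 2, S 2, halogen 1); for lowercase aromatic atoms, an aromatic c carries 1 H when it has two neighbours and 0 H with three, and aromatic n carries 0 H:
  atom 1: C, bond orders sum to 1 (valence 4) → 3 H
  atom 2: C, bond orders sum to 2 (valence 4) → 2 H
  atom 3: aromatic c, 3 neighbours → 0 H
  atom 4: aromatic c, 3 neighbours → 0 H
  atom 5: C, bond orders sum to 2 (valence 4) → 2 H
  atom 6: C, bond orders sum to 1 (valence 4) → 3 H
  atom 7: aromatic c, 3 neighbours → 0 H
  atom 8: N, bond orders sum to 1 (valence 3) → 2 H
  atom 9: aromatic c, 2 neighbours → 1 H
  atom 10: aromatic c, 2 neighbours → 1 H
  atom 11: aromatic c, 2 neighbours → 1 H
Total hydrogens: 15.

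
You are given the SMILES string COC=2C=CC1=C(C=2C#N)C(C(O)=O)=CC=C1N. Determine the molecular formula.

Walk through each heavy atom and fill implicit hydrogens from standard valence (C 4, N 3, O 2, S 2, halogen 1):
  atom 1: C, bond orders sum to 1 (valence 4) → 3 H
  atom 2: O, bond orders sum to 2 (valence 2) → 0 H
  atom 3: C, bond orders sum to 4 (valence 4) → 0 H
  atom 4: C, bond orders sum to 3 (valence 4) → 1 H
  atom 5: C, bond orders sum to 3 (valence 4) → 1 H
  atom 6: C, bond orders sum to 4 (valence 4) → 0 H
  atom 7: C, bond orders sum to 4 (valence 4) → 0 H
  atom 8: C, bond orders sum to 4 (valence 4) → 0 H
  atom 9: C, bond orders sum to 4 (valence 4) → 0 H
  atom 10: N, bond orders sum to 3 (valence 3) → 0 H
  atom 11: C, bond orders sum to 4 (valence 4) → 0 H
  atom 12: C, bond orders sum to 4 (valence 4) → 0 H
  atom 13: O, bond orders sum to 1 (valence 2) → 1 H
  atom 14: O, bond orders sum to 2 (valence 2) → 0 H
  atom 15: C, bond orders sum to 3 (valence 4) → 1 H
  atom 16: C, bond orders sum to 3 (valence 4) → 1 H
  atom 17: C, bond orders sum to 4 (valence 4) → 0 H
  atom 18: N, bond orders sum to 1 (valence 3) → 2 H
Totals → C:13, H:10, N:2, O:3.

C13H10N2O3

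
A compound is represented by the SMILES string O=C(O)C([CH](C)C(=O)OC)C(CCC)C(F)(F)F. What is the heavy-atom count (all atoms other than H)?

18

Every atom symbol written in the SMILES (organic subset) is one heavy atom; implicit H are not written.
Heavy atoms by element → C:11, F:3, O:4.
Total: 18.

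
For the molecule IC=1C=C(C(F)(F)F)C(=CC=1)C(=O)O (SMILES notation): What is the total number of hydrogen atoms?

4

Walk through each heavy atom and fill implicit hydrogens from standard valence (C 4, N 3, O 2, S 2, halogen 1):
  atom 1: I (halogen, monovalent) → 0 H
  atom 2: C, bond orders sum to 4 (valence 4) → 0 H
  atom 3: C, bond orders sum to 3 (valence 4) → 1 H
  atom 4: C, bond orders sum to 4 (valence 4) → 0 H
  atom 5: C, bond orders sum to 4 (valence 4) → 0 H
  atom 6: F (halogen, monovalent) → 0 H
  atom 7: F (halogen, monovalent) → 0 H
  atom 8: F (halogen, monovalent) → 0 H
  atom 9: C, bond orders sum to 4 (valence 4) → 0 H
  atom 10: C, bond orders sum to 3 (valence 4) → 1 H
  atom 11: C, bond orders sum to 3 (valence 4) → 1 H
  atom 12: C, bond orders sum to 4 (valence 4) → 0 H
  atom 13: O, bond orders sum to 2 (valence 2) → 0 H
  atom 14: O, bond orders sum to 1 (valence 2) → 1 H
Total hydrogens: 4.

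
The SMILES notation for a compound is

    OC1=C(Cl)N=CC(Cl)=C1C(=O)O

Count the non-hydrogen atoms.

Every atom symbol written in the SMILES (organic subset) is one heavy atom; implicit H are not written.
Heavy atoms by element → C:6, Cl:2, N:1, O:3.
Total: 12.

12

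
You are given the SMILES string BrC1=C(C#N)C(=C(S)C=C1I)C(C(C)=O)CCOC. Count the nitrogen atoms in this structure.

1

Scan the SMILES for N atoms (remember two-letter symbols like Cl and Br are single atoms).
Nitrogen count: 1.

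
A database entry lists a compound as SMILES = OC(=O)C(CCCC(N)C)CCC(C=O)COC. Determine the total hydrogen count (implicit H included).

Walk through each heavy atom and fill implicit hydrogens from standard valence (C 4, N 3, O 2, S 2, halogen 1):
  atom 1: O, bond orders sum to 1 (valence 2) → 1 H
  atom 2: C, bond orders sum to 4 (valence 4) → 0 H
  atom 3: O, bond orders sum to 2 (valence 2) → 0 H
  atom 4: C, bond orders sum to 3 (valence 4) → 1 H
  atom 5: C, bond orders sum to 2 (valence 4) → 2 H
  atom 6: C, bond orders sum to 2 (valence 4) → 2 H
  atom 7: C, bond orders sum to 2 (valence 4) → 2 H
  atom 8: C, bond orders sum to 3 (valence 4) → 1 H
  atom 9: N, bond orders sum to 1 (valence 3) → 2 H
  atom 10: C, bond orders sum to 1 (valence 4) → 3 H
  atom 11: C, bond orders sum to 2 (valence 4) → 2 H
  atom 12: C, bond orders sum to 2 (valence 4) → 2 H
  atom 13: C, bond orders sum to 3 (valence 4) → 1 H
  atom 14: C, bond orders sum to 3 (valence 4) → 1 H
  atom 15: O, bond orders sum to 2 (valence 2) → 0 H
  atom 16: C, bond orders sum to 2 (valence 4) → 2 H
  atom 17: O, bond orders sum to 2 (valence 2) → 0 H
  atom 18: C, bond orders sum to 1 (valence 4) → 3 H
Total hydrogens: 25.

25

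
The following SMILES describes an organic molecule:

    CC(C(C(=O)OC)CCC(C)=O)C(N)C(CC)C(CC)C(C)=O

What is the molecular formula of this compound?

Walk through each heavy atom and fill implicit hydrogens from standard valence (C 4, N 3, O 2, S 2, halogen 1):
  atom 1: C, bond orders sum to 1 (valence 4) → 3 H
  atom 2: C, bond orders sum to 3 (valence 4) → 1 H
  atom 3: C, bond orders sum to 3 (valence 4) → 1 H
  atom 4: C, bond orders sum to 4 (valence 4) → 0 H
  atom 5: O, bond orders sum to 2 (valence 2) → 0 H
  atom 6: O, bond orders sum to 2 (valence 2) → 0 H
  atom 7: C, bond orders sum to 1 (valence 4) → 3 H
  atom 8: C, bond orders sum to 2 (valence 4) → 2 H
  atom 9: C, bond orders sum to 2 (valence 4) → 2 H
  atom 10: C, bond orders sum to 4 (valence 4) → 0 H
  atom 11: C, bond orders sum to 1 (valence 4) → 3 H
  atom 12: O, bond orders sum to 2 (valence 2) → 0 H
  atom 13: C, bond orders sum to 3 (valence 4) → 1 H
  atom 14: N, bond orders sum to 1 (valence 3) → 2 H
  atom 15: C, bond orders sum to 3 (valence 4) → 1 H
  atom 16: C, bond orders sum to 2 (valence 4) → 2 H
  atom 17: C, bond orders sum to 1 (valence 4) → 3 H
  atom 18: C, bond orders sum to 3 (valence 4) → 1 H
  atom 19: C, bond orders sum to 2 (valence 4) → 2 H
  atom 20: C, bond orders sum to 1 (valence 4) → 3 H
  atom 21: C, bond orders sum to 4 (valence 4) → 0 H
  atom 22: C, bond orders sum to 1 (valence 4) → 3 H
  atom 23: O, bond orders sum to 2 (valence 2) → 0 H
Totals → C:18, H:33, N:1, O:4.
In Hill order: C18H33NO4.

C18H33NO4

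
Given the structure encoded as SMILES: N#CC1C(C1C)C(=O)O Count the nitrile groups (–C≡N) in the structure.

The nitrile motif appears at heavy-atom position 2 in the SMILES.
Other groups present: 1 carboxylic acid.
Nitrile count: 1.

1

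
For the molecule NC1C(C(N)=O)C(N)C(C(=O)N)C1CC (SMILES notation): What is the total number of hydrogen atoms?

Walk through each heavy atom and fill implicit hydrogens from standard valence (C 4, N 3, O 2, S 2, halogen 1):
  atom 1: N, bond orders sum to 1 (valence 3) → 2 H
  atom 2: C, bond orders sum to 3 (valence 4) → 1 H
  atom 3: C, bond orders sum to 3 (valence 4) → 1 H
  atom 4: C, bond orders sum to 4 (valence 4) → 0 H
  atom 5: N, bond orders sum to 1 (valence 3) → 2 H
  atom 6: O, bond orders sum to 2 (valence 2) → 0 H
  atom 7: C, bond orders sum to 3 (valence 4) → 1 H
  atom 8: N, bond orders sum to 1 (valence 3) → 2 H
  atom 9: C, bond orders sum to 3 (valence 4) → 1 H
  atom 10: C, bond orders sum to 4 (valence 4) → 0 H
  atom 11: O, bond orders sum to 2 (valence 2) → 0 H
  atom 12: N, bond orders sum to 1 (valence 3) → 2 H
  atom 13: C, bond orders sum to 3 (valence 4) → 1 H
  atom 14: C, bond orders sum to 2 (valence 4) → 2 H
  atom 15: C, bond orders sum to 1 (valence 4) → 3 H
Total hydrogens: 18.

18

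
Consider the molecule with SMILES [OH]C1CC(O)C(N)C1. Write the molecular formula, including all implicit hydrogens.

C5H11NO2

Walk through each heavy atom and fill implicit hydrogens from standard valence (C 4, N 3, O 2, S 2, halogen 1):
  atom 1: O with explicit H count 1
  atom 2: C, bond orders sum to 3 (valence 4) → 1 H
  atom 3: C, bond orders sum to 2 (valence 4) → 2 H
  atom 4: C, bond orders sum to 3 (valence 4) → 1 H
  atom 5: O, bond orders sum to 1 (valence 2) → 1 H
  atom 6: C, bond orders sum to 3 (valence 4) → 1 H
  atom 7: N, bond orders sum to 1 (valence 3) → 2 H
  atom 8: C, bond orders sum to 2 (valence 4) → 2 H
Totals → C:5, H:11, N:1, O:2.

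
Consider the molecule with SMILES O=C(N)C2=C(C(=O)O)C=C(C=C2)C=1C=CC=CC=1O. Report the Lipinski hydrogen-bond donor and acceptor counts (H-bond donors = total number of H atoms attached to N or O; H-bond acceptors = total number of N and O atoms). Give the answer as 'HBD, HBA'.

4, 5

Donors: find every N or O and count the H atoms it carries.
  atom 1 (O): bond orders sum to 2 → 0 H
  atom 3 (N): bond orders sum to 1 → 2 H
  atom 7 (O): bond orders sum to 2 → 0 H
  atom 8 (O): bond orders sum to 1 → 1 H
  atom 19 (O): bond orders sum to 1 → 1 H
Lipinski HBD = 4.
Acceptors: N atoms = 1, O atoms = 4 → HBA = 5.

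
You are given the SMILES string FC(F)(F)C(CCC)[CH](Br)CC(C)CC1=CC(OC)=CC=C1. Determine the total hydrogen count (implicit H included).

Walk through each heavy atom and fill implicit hydrogens from standard valence (C 4, N 3, O 2, S 2, halogen 1):
  atom 1: F (halogen, monovalent) → 0 H
  atom 2: C, bond orders sum to 4 (valence 4) → 0 H
  atom 3: F (halogen, monovalent) → 0 H
  atom 4: F (halogen, monovalent) → 0 H
  atom 5: C, bond orders sum to 3 (valence 4) → 1 H
  atom 6: C, bond orders sum to 2 (valence 4) → 2 H
  atom 7: C, bond orders sum to 2 (valence 4) → 2 H
  atom 8: C, bond orders sum to 1 (valence 4) → 3 H
  atom 9: C with explicit H count 1
  atom 10: Br (halogen, monovalent) → 0 H
  atom 11: C, bond orders sum to 2 (valence 4) → 2 H
  atom 12: C, bond orders sum to 3 (valence 4) → 1 H
  atom 13: C, bond orders sum to 1 (valence 4) → 3 H
  atom 14: C, bond orders sum to 2 (valence 4) → 2 H
  atom 15: C, bond orders sum to 4 (valence 4) → 0 H
  atom 16: C, bond orders sum to 3 (valence 4) → 1 H
  atom 17: C, bond orders sum to 4 (valence 4) → 0 H
  atom 18: O, bond orders sum to 2 (valence 2) → 0 H
  atom 19: C, bond orders sum to 1 (valence 4) → 3 H
  atom 20: C, bond orders sum to 3 (valence 4) → 1 H
  atom 21: C, bond orders sum to 3 (valence 4) → 1 H
  atom 22: C, bond orders sum to 3 (valence 4) → 1 H
Total hydrogens: 24.

24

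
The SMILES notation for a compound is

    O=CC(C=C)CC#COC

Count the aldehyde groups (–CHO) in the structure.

1

The aldehyde motif appears at heavy-atom position 2 in the SMILES.
Other groups present: 1 alkene, 1 alkyne, 1 ether.
Aldehyde count: 1.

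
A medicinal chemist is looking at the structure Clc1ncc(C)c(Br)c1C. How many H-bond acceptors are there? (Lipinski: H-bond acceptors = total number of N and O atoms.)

N atoms: 1; O atoms: 0.
Lipinski HBA = 1 + 0 = 1.

1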